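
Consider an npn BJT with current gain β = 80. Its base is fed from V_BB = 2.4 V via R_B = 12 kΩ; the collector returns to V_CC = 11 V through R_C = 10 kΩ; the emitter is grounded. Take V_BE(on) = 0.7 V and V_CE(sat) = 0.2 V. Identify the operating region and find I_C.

saturation; I_C ≈ 1.1 mA

Assume active: I_B = (2.4 − 0.7)/12 = 0.142 mA, giving I_C = β·I_B = 11.3 mA.
But then V_CE = 11 − 11.3×10 = -102 V < V_CE(sat) = 0.2 V — impossible in the active region.
So the transistor is saturated. With V_CE = 0.2 V, I_C = (V_CC − 0.2)/R_C = 10.8/10 = 1.08 mA.
Check: β·I_B = 11.3 mA > I_C = 1.08 mA, confirming saturation.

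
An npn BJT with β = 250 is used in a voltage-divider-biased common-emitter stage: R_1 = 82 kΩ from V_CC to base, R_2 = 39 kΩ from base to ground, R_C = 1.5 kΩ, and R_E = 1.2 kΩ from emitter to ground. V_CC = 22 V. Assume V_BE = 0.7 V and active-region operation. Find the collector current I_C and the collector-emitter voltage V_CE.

I_C ≈ 4.9 mA, V_CE ≈ 8.8 V

Thevenize the base divider: V_Th = V_CC·R_2/(R_1+R_2) = 22×39/121 = 7.09 V, R_Th = R_1‖R_2 = 26.4 kΩ.
Base-emitter loop: V_Th = I_B·R_Th + V_BE + (β+1)I_B·R_E, so I_B = (7.09 − 0.7) / (26.4 + 251×1.2) = 0.0195 mA.
I_C = β·I_B = 250×0.0195 = 4.88 mA, and I_E = (β+1)I_B = 4.9 mA.
V_CE = V_CC − I_C·R_C − I_E·R_E = 22 − 4.88×1.5 − 4.9×1.2 = 8.81 V.
V_CE = 8.81 V > 0.2 V confirms active-region operation.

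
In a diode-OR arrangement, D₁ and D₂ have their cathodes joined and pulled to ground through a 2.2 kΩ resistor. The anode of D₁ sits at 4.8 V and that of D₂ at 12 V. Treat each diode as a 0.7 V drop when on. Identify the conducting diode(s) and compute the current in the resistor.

Only D₂ conducts; I_R ≈ 5.1 mA

Assume both conduct. Then node N would need to be at both 4.8−0.7 = 4.1 V and 12−0.7 = 11.3 V, which is impossible.
Assume only D₂ conducts: V_N = 12 − 0.7 = 11.3 V, so I_R = 11.3/2.2 = 5.14 mA.
Check D₁: its anode-to-cathode voltage is 4.8 − 11.3 = -6.5 V < 0.7 V, so it is off. The assumption is consistent.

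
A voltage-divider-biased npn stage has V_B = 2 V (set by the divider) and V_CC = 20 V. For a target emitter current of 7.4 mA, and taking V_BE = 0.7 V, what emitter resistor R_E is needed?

R_E ≈ 0.18 kΩ

V_E = V_B − V_BE = 2 − 0.7 = 1.3 V.
R_E = V_E / I_E = 1.3 / 7.4 = 0.176 kΩ.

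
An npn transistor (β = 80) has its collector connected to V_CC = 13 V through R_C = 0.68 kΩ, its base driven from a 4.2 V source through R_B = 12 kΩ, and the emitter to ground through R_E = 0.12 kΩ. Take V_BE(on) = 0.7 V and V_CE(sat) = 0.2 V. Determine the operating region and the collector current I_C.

Assume active. Base-emitter loop: I_B = (V_BB − V_BE)/(R_B + (β+1)R_E) = (4.2 − 0.7)/(12 + 81×0.12) = 0.161 mA.
I_C = β·I_B = 80×0.161 = 12.9 mA.
V_CE = V_CC − I_C·R_C − I_E·R_E = 13 − 12.9×0.68 − 13.1×0.12 = 2.67 V > V_CE(sat), so the active-region assumption holds.

active; I_C ≈ 13 mA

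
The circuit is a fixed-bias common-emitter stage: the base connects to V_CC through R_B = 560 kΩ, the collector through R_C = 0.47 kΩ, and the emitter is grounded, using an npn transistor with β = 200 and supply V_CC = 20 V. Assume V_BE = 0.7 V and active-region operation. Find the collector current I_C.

I_C ≈ 6.9 mA

Base loop: V_CC = I_B·R_B + V_BE, so I_B = (20 − 0.7)/560 kΩ = 0.0345 mA.
In the active region I_C = β·I_B = 200 × 0.0345 = 6.89 mA.
Collector loop: V_CE = V_CC − I_C·R_C = 20 − 6.89×0.47 = 16.8 V.
Since V_CE = 16.8 V > V_CE(sat) ≈ 0.2 V, the transistor is in the active region as assumed.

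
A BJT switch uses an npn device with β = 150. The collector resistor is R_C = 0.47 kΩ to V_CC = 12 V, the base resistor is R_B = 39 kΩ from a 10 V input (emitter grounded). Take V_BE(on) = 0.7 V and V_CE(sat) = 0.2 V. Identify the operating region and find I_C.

Assume active: I_B = (10 − 0.7)/39 = 0.238 mA, giving I_C = β·I_B = 35.8 mA.
But then V_CE = 12 − 35.8×0.47 = -4.81 V < V_CE(sat) = 0.2 V — impossible in the active region.
So the transistor is saturated. With V_CE = 0.2 V, I_C = (V_CC − 0.2)/R_C = 11.8/0.47 = 25.1 mA.
Check: β·I_B = 35.8 mA > I_C = 25.1 mA, confirming saturation.

saturation; I_C ≈ 25 mA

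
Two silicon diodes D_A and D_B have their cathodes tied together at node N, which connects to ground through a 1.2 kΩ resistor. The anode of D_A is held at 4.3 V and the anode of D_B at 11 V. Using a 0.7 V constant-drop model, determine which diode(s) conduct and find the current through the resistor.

Only D_B conducts; I_R ≈ 8.6 mA

Assume both conduct. Then node N would need to be at both 4.3−0.7 = 3.6 V and 11−0.7 = 10.3 V, which is impossible.
Assume only D_B conducts: V_N = 11 − 0.7 = 10.3 V, so I_R = 10.3/1.2 = 8.58 mA.
Check D_A: its anode-to-cathode voltage is 4.3 − 10.3 = -6 V < 0.7 V, so it is off. The assumption is consistent.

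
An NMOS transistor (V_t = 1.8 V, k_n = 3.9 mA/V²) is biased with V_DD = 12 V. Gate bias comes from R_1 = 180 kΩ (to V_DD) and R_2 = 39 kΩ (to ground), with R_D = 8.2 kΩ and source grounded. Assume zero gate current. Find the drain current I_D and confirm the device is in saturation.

V_G = V_DD·R_2/(R_1+R_2) = 12×39/219 = 2.14 V. With the source grounded, V_GS = V_G = 2.14 V.
Assume saturation: I_D = (k_n/2)(V_GS − V_t)² = (3.9/2)×(2.14 − 1.8)² = 1.95×0.337² = 0.221 mA.
V_DS = V_DD − I_D·R_D = 12 − 0.221×8.2 = 10.2 V.
Saturation requires V_DS ≥ V_GS − V_t = 0.337 V; 10.2 ≥ 0.337 ✓.

I_D ≈ 0.22 mA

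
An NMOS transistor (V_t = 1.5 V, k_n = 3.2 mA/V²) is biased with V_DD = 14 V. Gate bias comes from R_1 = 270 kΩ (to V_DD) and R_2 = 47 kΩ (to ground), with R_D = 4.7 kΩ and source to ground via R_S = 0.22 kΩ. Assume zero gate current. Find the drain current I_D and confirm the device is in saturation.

V_G = V_DD·R_2/(R_1+R_2) = 14×47/317 = 2.08 V.
Assume saturation: I_D = (k_n/2)(V_GS − V_t)² with V_GS = V_G − I_D·R_S = 2.08 − 0.22·I_D.
Substituting gives 0.0774·I_D² − 1.41·I_D + 0.53 = 0, with roots I_D = 0.386 or 17.8 mA.
The root I_D = 17.8 mA gives V_GS = -1.83 V ≤ V_t, so take I_D = 0.386 mA.
Then V_GS = 1.99 V and V_DS = V_DD − I_D(R_D+R_S) = 14 − 0.386×4.92 = 12.1 V.
Saturation requires V_DS ≥ V_GS − V_t = 0.491 V; 12.1 ≥ 0.491 ✓.

I_D ≈ 0.39 mA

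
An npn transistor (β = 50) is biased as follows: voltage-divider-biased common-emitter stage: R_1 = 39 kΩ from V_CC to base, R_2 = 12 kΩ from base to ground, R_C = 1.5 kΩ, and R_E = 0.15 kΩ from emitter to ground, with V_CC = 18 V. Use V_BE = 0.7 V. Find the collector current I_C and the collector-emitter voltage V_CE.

Thevenize the base divider: V_Th = V_CC·R_2/(R_1+R_2) = 18×12/51 = 4.24 V, R_Th = R_1‖R_2 = 9.18 kΩ.
Base-emitter loop: V_Th = I_B·R_Th + V_BE + (β+1)I_B·R_E, so I_B = (4.24 − 0.7) / (9.18 + 51×0.15) = 0.21 mA.
I_C = β·I_B = 50×0.21 = 10.5 mA, and I_E = (β+1)I_B = 10.7 mA.
V_CE = V_CC − I_C·R_C − I_E·R_E = 18 − 10.5×1.5 − 10.7×0.15 = 0.635 V.
V_CE = 0.635 V > 0.2 V confirms active-region operation.

I_C ≈ 11 mA, V_CE ≈ 0.63 V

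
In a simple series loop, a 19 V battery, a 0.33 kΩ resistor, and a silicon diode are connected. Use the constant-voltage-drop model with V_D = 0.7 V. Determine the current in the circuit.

I ≈ 55 mA

KVL around the loop: 19 = V_D + I·R = 0.7 + I × 0.33 kΩ.
So I = (19 − 0.7) / 0.33 kΩ = 18.3 / 0.33 = 55.5 mA.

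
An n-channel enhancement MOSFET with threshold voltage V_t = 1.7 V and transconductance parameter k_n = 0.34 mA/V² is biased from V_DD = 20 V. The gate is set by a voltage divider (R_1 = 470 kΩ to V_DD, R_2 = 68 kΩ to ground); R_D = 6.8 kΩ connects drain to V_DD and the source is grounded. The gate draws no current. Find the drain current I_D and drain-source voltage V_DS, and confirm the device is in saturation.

I_D ≈ 0.12 mA, V_DS ≈ 19 V

V_G = V_DD·R_2/(R_1+R_2) = 20×68/538 = 2.53 V. With the source grounded, V_GS = V_G = 2.53 V.
Assume saturation: I_D = (k_n/2)(V_GS − V_t)² = (0.34/2)×(2.53 − 1.7)² = 0.17×0.828² = 0.117 mA.
V_DS = V_DD − I_D·R_D = 20 − 0.117×6.8 = 19.2 V.
Saturation requires V_DS ≥ V_GS − V_t = 0.828 V; 19.2 ≥ 0.828 ✓.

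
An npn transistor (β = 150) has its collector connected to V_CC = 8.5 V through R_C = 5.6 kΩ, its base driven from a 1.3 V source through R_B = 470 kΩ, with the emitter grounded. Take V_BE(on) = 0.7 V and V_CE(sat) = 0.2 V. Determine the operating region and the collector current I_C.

Assume active. Base-emitter loop: I_B = (V_BB − V_BE)/R_B = (1.3 − 0.7)/470 = 0.00128 mA.
I_C = β·I_B = 150×0.00128 = 0.191 mA.
V_CE = V_CC − I_C·R_C = 8.5 − 0.191×5.6 = 7.43 V > V_CE(sat), so the active-region assumption holds.

active; I_C ≈ 0.19 mA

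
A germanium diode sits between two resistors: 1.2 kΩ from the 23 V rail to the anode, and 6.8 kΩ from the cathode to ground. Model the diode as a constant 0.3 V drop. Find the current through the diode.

The two resistors are in series with the diode, so KVL gives 23 = I·1.2 + 0.3 + I·6.8.
I = (23 − 0.3) / (1.2 + 6.8) kΩ = 22.7 / 8 = 2.84 mA.

I ≈ 2.8 mA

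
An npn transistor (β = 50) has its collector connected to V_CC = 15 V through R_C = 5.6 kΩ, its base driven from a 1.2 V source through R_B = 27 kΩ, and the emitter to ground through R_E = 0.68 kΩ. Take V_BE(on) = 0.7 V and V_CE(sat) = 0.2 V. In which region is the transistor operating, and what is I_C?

active; I_C ≈ 0.41 mA

Assume active. Base-emitter loop: I_B = (V_BB − V_BE)/(R_B + (β+1)R_E) = (1.2 − 0.7)/(27 + 51×0.68) = 0.00811 mA.
I_C = β·I_B = 50×0.00811 = 0.405 mA.
V_CE = V_CC − I_C·R_C − I_E·R_E = 15 − 0.405×5.6 − 0.413×0.68 = 12.4 V > V_CE(sat), so the active-region assumption holds.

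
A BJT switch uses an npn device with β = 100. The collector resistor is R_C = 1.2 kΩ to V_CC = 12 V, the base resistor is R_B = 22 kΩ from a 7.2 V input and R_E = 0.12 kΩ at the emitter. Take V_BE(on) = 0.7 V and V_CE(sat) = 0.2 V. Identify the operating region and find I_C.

Assume active: I_B = (7.2 − 0.7)/(22 + 101×0.12) = 0.191 mA, I_C = β·I_B = 19.1 mA.
Then V_CE = 12 − 19.1×1.2 − 19.2×0.12 = -13.2 V < 0.2 V — the active assumption fails.
Re-solve with V_CE = 0.2 V. KCL at the emitter: V_E/R_E = (V_BB−0.7−V_E)/R_B + (V_CC−0.2−V_E)/R_C, giving V_E = 1.1 V.
I_C = (V_CC − 0.2 − V_E)/R_C = (11.8 − 1.1)/1.2 = 8.92 mA.
Check: I_B = (6.5 − 1.1)/22 = 0.245 mA, and β·I_B = 24.5 mA > I_C, confirming saturation.

saturation; I_C ≈ 8.9 mA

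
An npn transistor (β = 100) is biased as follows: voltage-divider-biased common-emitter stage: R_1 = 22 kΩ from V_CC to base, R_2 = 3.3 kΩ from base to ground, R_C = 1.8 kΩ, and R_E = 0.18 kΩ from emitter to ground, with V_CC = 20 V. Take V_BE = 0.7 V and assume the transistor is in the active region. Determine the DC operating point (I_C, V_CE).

I_C ≈ 9.1 mA, V_CE ≈ 2 V

Thevenize the base divider: V_Th = V_CC·R_2/(R_1+R_2) = 20×3.3/25.3 = 2.61 V, R_Th = R_1‖R_2 = 2.87 kΩ.
Base-emitter loop: V_Th = I_B·R_Th + V_BE + (β+1)I_B·R_E, so I_B = (2.61 − 0.7) / (2.87 + 101×0.18) = 0.0907 mA.
I_C = β·I_B = 100×0.0907 = 9.07 mA, and I_E = (β+1)I_B = 9.16 mA.
V_CE = V_CC − I_C·R_C − I_E·R_E = 20 − 9.07×1.8 − 9.16×0.18 = 2.03 V.
V_CE = 2.03 V > 0.2 V confirms active-region operation.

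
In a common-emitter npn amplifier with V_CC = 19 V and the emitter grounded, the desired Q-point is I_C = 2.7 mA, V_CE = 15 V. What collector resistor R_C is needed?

Collector loop: V_CC = I_C·R_C + V_CE.
R_C = (V_CC − V_CE)/I_C = (19 − 15)/2.7 = 1.48 kΩ.

R_C ≈ 1.5 kΩ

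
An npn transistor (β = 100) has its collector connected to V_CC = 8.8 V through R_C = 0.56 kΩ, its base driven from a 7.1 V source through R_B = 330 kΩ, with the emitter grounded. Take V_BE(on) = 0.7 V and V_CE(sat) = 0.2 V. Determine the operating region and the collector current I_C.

active; I_C ≈ 1.9 mA

Assume active. Base-emitter loop: I_B = (V_BB − V_BE)/R_B = (7.1 − 0.7)/330 = 0.0194 mA.
I_C = β·I_B = 100×0.0194 = 1.94 mA.
V_CE = V_CC − I_C·R_C = 8.8 − 1.94×0.56 = 7.71 V > V_CE(sat), so the active-region assumption holds.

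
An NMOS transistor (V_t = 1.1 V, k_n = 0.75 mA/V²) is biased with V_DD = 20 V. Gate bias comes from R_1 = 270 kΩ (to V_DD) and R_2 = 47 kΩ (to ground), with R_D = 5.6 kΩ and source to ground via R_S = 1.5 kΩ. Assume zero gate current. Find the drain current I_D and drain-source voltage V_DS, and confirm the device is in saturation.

V_G = V_DD·R_2/(R_1+R_2) = 20×47/317 = 2.97 V.
Assume saturation: I_D = (k_n/2)(V_GS − V_t)² with V_GS = V_G − I_D·R_S = 2.97 − 1.5·I_D.
Substituting gives 0.844·I_D² − 3.1·I_D + 1.3 = 0, with roots I_D = 0.485 or 3.19 mA.
The root I_D = 3.19 mA gives V_GS = -1.82 V ≤ V_t, so take I_D = 0.485 mA.
Then V_GS = 2.24 V and V_DS = V_DD − I_D(R_D+R_S) = 20 − 0.485×7.1 = 16.6 V.
Saturation requires V_DS ≥ V_GS − V_t = 1.14 V; 16.6 ≥ 1.14 ✓.

I_D ≈ 0.49 mA, V_DS ≈ 17 V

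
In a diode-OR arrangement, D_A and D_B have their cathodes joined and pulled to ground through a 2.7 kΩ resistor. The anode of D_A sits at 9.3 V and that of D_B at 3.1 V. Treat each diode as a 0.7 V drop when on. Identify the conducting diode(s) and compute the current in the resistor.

Assume both conduct. Then node N would need to be at both 9.3−0.7 = 8.6 V and 3.1−0.7 = 2.4 V, which is impossible.
Assume only D_A conducts: V_N = 9.3 − 0.7 = 8.6 V, so I_R = 8.6/2.7 = 3.19 mA.
Check D_B: its anode-to-cathode voltage is 3.1 − 8.6 = -5.5 V < 0.7 V, so it is off. The assumption is consistent.

Only D_A conducts; I_R ≈ 3.2 mA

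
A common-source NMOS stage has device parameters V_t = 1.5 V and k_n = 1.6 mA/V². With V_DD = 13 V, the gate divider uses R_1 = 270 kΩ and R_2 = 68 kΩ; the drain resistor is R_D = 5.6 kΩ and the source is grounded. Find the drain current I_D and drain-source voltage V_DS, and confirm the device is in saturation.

I_D ≈ 1 mA, V_DS ≈ 7.4 V

V_G = V_DD·R_2/(R_1+R_2) = 13×68/338 = 2.62 V. With the source grounded, V_GS = V_G = 2.62 V.
Assume saturation: I_D = (k_n/2)(V_GS − V_t)² = (1.6/2)×(2.62 − 1.5)² = 0.8×1.12² = 0.995 mA.
V_DS = V_DD − I_D·R_D = 13 − 0.995×5.6 = 7.43 V.
Saturation requires V_DS ≥ V_GS − V_t = 1.12 V; 7.43 ≥ 1.12 ✓.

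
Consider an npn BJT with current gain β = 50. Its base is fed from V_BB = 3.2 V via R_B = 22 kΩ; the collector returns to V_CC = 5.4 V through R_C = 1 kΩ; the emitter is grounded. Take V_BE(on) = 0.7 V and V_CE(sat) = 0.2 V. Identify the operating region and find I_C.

Assume active: I_B = (3.2 − 0.7)/22 = 0.114 mA, giving I_C = β·I_B = 5.68 mA.
But then V_CE = 5.4 − 5.68×1 = -0.282 V < V_CE(sat) = 0.2 V — impossible in the active region.
So the transistor is saturated. With V_CE = 0.2 V, I_C = (V_CC − 0.2)/R_C = 5.2/1 = 5.2 mA.
Check: β·I_B = 5.68 mA > I_C = 5.2 mA, confirming saturation.

saturation; I_C ≈ 5.2 mA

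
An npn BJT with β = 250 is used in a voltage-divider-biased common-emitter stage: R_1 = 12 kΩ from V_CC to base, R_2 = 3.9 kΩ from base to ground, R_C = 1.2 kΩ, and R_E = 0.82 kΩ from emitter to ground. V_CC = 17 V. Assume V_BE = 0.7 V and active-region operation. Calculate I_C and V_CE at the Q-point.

Thevenize the base divider: V_Th = V_CC·R_2/(R_1+R_2) = 17×3.9/15.9 = 4.17 V, R_Th = R_1‖R_2 = 2.94 kΩ.
Base-emitter loop: V_Th = I_B·R_Th + V_BE + (β+1)I_B·R_E, so I_B = (4.17 − 0.7) / (2.94 + 251×0.82) = 0.0166 mA.
I_C = β·I_B = 250×0.0166 = 4.16 mA, and I_E = (β+1)I_B = 4.17 mA.
V_CE = V_CC − I_C·R_C − I_E·R_E = 17 − 4.16×1.2 − 4.17×0.82 = 8.59 V.
V_CE = 8.59 V > 0.2 V confirms active-region operation.

I_C ≈ 4.2 mA, V_CE ≈ 8.6 V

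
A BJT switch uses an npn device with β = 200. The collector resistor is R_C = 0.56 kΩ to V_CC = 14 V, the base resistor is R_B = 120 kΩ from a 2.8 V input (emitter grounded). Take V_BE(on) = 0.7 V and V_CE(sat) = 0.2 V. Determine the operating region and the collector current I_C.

Assume active. Base-emitter loop: I_B = (V_BB − V_BE)/R_B = (2.8 − 0.7)/120 = 0.0175 mA.
I_C = β·I_B = 200×0.0175 = 3.5 mA.
V_CE = V_CC − I_C·R_C = 14 − 3.5×0.56 = 12 V > V_CE(sat), so the active-region assumption holds.

active; I_C ≈ 3.5 mA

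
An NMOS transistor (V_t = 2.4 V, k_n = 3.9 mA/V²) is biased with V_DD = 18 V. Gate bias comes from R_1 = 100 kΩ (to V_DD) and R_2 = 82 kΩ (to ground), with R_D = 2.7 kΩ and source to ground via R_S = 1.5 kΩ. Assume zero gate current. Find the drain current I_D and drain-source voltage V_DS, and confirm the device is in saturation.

V_G = V_DD·R_2/(R_1+R_2) = 18×82/182 = 8.11 V.
Assume saturation: I_D = (k_n/2)(V_GS − V_t)² with V_GS = V_G − I_D·R_S = 8.11 − 1.5·I_D.
Substituting gives 4.39·I_D² − 34.4·I_D + 63.6 = 0, with roots I_D = 2.98 or 4.86 mA.
The root I_D = 4.86 mA gives V_GS = 0.821 V ≤ V_t, so take I_D = 2.98 mA.
Then V_GS = 3.64 V and V_DS = V_DD − I_D(R_D+R_S) = 18 − 2.98×4.2 = 5.47 V.
Saturation requires V_DS ≥ V_GS − V_t = 1.24 V; 5.47 ≥ 1.24 ✓.

I_D ≈ 3 mA, V_DS ≈ 5.5 V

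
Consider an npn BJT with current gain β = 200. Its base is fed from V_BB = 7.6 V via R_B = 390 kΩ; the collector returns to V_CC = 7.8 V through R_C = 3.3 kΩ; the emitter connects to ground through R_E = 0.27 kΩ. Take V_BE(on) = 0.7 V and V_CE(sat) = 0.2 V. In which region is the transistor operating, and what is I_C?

saturation; I_C ≈ 2.1 mA

Assume active: I_B = (7.6 − 0.7)/(390 + 201×0.27) = 0.0155 mA, I_C = β·I_B = 3.11 mA.
Then V_CE = 7.8 − 3.11×3.3 − 3.12×0.27 = -3.29 V < 0.2 V — the active assumption fails.
Re-solve with V_CE = 0.2 V. KCL at the emitter: V_E/R_E = (V_BB−0.7−V_E)/R_B + (V_CC−0.2−V_E)/R_C, giving V_E = 0.579 V.
I_C = (V_CC − 0.2 − V_E)/R_C = (7.6 − 0.579)/3.3 = 2.13 mA.
Check: I_B = (6.9 − 0.579)/390 = 0.0162 mA, and β·I_B = 3.24 mA > I_C, confirming saturation.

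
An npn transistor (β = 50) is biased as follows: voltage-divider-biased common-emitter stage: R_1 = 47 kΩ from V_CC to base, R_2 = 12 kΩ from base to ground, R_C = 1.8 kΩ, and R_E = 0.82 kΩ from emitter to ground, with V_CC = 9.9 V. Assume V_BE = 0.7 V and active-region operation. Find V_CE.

Thevenize the base divider: V_Th = V_CC·R_2/(R_1+R_2) = 9.9×12/59 = 2.01 V, R_Th = R_1‖R_2 = 9.56 kΩ.
Base-emitter loop: V_Th = I_B·R_Th + V_BE + (β+1)I_B·R_E, so I_B = (2.01 − 0.7) / (9.56 + 51×0.82) = 0.0256 mA.
I_C = β·I_B = 50×0.0256 = 1.28 mA, and I_E = (β+1)I_B = 1.3 mA.
V_CE = V_CC − I_C·R_C − I_E·R_E = 9.9 − 1.28×1.8 − 1.3×0.82 = 6.53 V.
V_CE = 6.53 V > 0.2 V confirms active-region operation.

V_CE ≈ 6.5 V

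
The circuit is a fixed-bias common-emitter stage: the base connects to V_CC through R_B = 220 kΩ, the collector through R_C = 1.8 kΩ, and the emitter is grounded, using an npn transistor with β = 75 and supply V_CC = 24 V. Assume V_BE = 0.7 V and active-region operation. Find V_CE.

Base loop: V_CC = I_B·R_B + V_BE, so I_B = (24 − 0.7)/220 kΩ = 0.106 mA.
In the active region I_C = β·I_B = 75 × 0.106 = 7.94 mA.
Collector loop: V_CE = V_CC − I_C·R_C = 24 − 7.94×1.8 = 9.7 V.
Since V_CE = 9.7 V > V_CE(sat) ≈ 0.2 V, the transistor is in the active region as assumed.

V_CE ≈ 9.7 V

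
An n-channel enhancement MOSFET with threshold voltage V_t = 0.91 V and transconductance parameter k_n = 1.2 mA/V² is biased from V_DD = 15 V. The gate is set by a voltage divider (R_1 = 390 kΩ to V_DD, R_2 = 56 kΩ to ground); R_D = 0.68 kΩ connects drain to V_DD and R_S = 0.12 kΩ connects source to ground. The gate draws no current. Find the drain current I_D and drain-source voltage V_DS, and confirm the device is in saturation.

I_D ≈ 0.5 mA, V_DS ≈ 15 V

V_G = V_DD·R_2/(R_1+R_2) = 15×56/446 = 1.88 V.
Assume saturation: I_D = (k_n/2)(V_GS − V_t)² with V_GS = V_G − I_D·R_S = 1.88 − 0.12·I_D.
Substituting gives 0.00864·I_D² − 1.14·I_D + 0.569 = 0, with roots I_D = 0.501 or 131 mA.
The root I_D = 131 mA gives V_GS = -13.9 V ≤ V_t, so take I_D = 0.501 mA.
Then V_GS = 1.82 V and V_DS = V_DD − I_D(R_D+R_S) = 15 − 0.501×0.8 = 14.6 V.
Saturation requires V_DS ≥ V_GS − V_t = 0.913 V; 14.6 ≥ 0.913 ✓.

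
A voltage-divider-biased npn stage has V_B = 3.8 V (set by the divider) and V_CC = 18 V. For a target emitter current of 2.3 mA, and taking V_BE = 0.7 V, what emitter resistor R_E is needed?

V_E = V_B − V_BE = 3.8 − 0.7 = 3.1 V.
R_E = V_E / I_E = 3.1 / 2.3 = 1.35 kΩ.

R_E ≈ 1.3 kΩ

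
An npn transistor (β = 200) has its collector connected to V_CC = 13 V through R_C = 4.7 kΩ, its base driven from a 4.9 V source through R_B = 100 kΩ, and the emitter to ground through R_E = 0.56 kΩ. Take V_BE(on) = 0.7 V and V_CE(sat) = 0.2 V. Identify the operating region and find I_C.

Assume active: I_B = (4.9 − 0.7)/(100 + 201×0.56) = 0.0198 mA, I_C = β·I_B = 3.95 mA.
Then V_CE = 13 − 3.95×4.7 − 3.97×0.56 = -7.8 V < 0.2 V — the active assumption fails.
Re-solve with V_CE = 0.2 V. KCL at the emitter: V_E/R_E = (V_BB−0.7−V_E)/R_B + (V_CC−0.2−V_E)/R_C, giving V_E = 1.38 V.
I_C = (V_CC − 0.2 − V_E)/R_C = (12.8 − 1.38)/4.7 = 2.43 mA.
Check: I_B = (4.2 − 1.38)/100 = 0.0282 mA, and β·I_B = 5.65 mA > I_C, confirming saturation.

saturation; I_C ≈ 2.4 mA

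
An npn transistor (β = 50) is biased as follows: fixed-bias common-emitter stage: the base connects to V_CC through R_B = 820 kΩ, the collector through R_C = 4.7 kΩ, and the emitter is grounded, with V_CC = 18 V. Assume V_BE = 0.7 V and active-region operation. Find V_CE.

Base loop: V_CC = I_B·R_B + V_BE, so I_B = (18 − 0.7)/820 kΩ = 0.0211 mA.
In the active region I_C = β·I_B = 50 × 0.0211 = 1.05 mA.
Collector loop: V_CE = V_CC − I_C·R_C = 18 − 1.05×4.7 = 13 V.
Since V_CE = 13 V > V_CE(sat) ≈ 0.2 V, the transistor is in the active region as assumed.

V_CE ≈ 13 V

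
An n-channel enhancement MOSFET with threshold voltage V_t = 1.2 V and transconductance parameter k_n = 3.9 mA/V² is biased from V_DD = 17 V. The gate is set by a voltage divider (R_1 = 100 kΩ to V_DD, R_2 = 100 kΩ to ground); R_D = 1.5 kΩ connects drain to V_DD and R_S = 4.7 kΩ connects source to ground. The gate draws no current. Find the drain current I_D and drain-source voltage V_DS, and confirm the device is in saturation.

V_G = V_DD·R_2/(R_1+R_2) = 17×100/200 = 8.5 V.
Assume saturation: I_D = (k_n/2)(V_GS − V_t)² with V_GS = V_G − I_D·R_S = 8.5 − 4.7·I_D.
Substituting gives 43.1·I_D² − 135·I_D + 104 = 0, with roots I_D = 1.37 or 1.76 mA.
The root I_D = 1.76 mA gives V_GS = 0.251 V ≤ V_t, so take I_D = 1.37 mA.
Then V_GS = 2.04 V and V_DS = V_DD − I_D(R_D+R_S) = 17 − 1.37×6.2 = 8.48 V.
Saturation requires V_DS ≥ V_GS − V_t = 0.84 V; 8.48 ≥ 0.84 ✓.

I_D ≈ 1.4 mA, V_DS ≈ 8.5 V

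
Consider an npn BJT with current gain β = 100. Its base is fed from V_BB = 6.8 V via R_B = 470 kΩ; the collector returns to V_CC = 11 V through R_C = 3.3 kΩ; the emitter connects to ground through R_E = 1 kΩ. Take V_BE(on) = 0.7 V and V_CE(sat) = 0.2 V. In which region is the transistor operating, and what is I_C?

Assume active. Base-emitter loop: I_B = (V_BB − V_BE)/(R_B + (β+1)R_E) = (6.8 − 0.7)/(470 + 101×1) = 0.0107 mA.
I_C = β·I_B = 100×0.0107 = 1.07 mA.
V_CE = V_CC − I_C·R_C − I_E·R_E = 11 − 1.07×3.3 − 1.08×1 = 6.4 V > V_CE(sat), so the active-region assumption holds.

active; I_C ≈ 1.1 mA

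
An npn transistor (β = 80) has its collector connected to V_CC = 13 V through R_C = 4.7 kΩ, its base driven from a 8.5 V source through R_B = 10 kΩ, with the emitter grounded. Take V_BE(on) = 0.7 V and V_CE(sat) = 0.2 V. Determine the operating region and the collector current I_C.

Assume active: I_B = (8.5 − 0.7)/10 = 0.78 mA, giving I_C = β·I_B = 62.4 mA.
But then V_CE = 13 − 62.4×4.7 = -280 V < V_CE(sat) = 0.2 V — impossible in the active region.
So the transistor is saturated. With V_CE = 0.2 V, I_C = (V_CC − 0.2)/R_C = 12.8/4.7 = 2.72 mA.
Check: β·I_B = 62.4 mA > I_C = 2.72 mA, confirming saturation.

saturation; I_C ≈ 2.7 mA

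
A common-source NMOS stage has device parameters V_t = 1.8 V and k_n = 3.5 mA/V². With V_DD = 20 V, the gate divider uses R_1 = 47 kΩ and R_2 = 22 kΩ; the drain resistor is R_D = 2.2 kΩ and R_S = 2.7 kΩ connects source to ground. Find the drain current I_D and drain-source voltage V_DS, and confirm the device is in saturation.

V_G = V_DD·R_2/(R_1+R_2) = 20×22/69 = 6.38 V.
Assume saturation: I_D = (k_n/2)(V_GS − V_t)² with V_GS = V_G − I_D·R_S = 6.38 − 2.7·I_D.
Substituting gives 12.8·I_D² − 44.3·I_D + 36.7 = 0, with roots I_D = 1.37 or 2.1 mA.
The root I_D = 2.1 mA gives V_GS = 0.704 V ≤ V_t, so take I_D = 1.37 mA.
Then V_GS = 2.68 V and V_DS = V_DD − I_D(R_D+R_S) = 20 − 1.37×4.9 = 13.3 V.
Saturation requires V_DS ≥ V_GS − V_t = 0.884 V; 13.3 ≥ 0.884 ✓.

I_D ≈ 1.4 mA, V_DS ≈ 13 V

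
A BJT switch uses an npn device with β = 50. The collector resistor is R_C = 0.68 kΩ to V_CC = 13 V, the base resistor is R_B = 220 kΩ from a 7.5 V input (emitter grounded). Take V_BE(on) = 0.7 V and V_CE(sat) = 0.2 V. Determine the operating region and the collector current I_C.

active; I_C ≈ 1.5 mA

Assume active. Base-emitter loop: I_B = (V_BB − V_BE)/R_B = (7.5 − 0.7)/220 = 0.0309 mA.
I_C = β·I_B = 50×0.0309 = 1.55 mA.
V_CE = V_CC − I_C·R_C = 13 − 1.55×0.68 = 11.9 V > V_CE(sat), so the active-region assumption holds.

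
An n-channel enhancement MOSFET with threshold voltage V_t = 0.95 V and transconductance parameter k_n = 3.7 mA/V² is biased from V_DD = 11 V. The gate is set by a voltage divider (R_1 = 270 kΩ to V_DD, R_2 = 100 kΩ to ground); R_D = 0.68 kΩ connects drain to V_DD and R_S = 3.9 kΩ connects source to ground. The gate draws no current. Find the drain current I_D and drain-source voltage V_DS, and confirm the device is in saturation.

I_D ≈ 0.4 mA, V_DS ≈ 9.2 V

V_G = V_DD·R_2/(R_1+R_2) = 11×100/370 = 2.97 V.
Assume saturation: I_D = (k_n/2)(V_GS − V_t)² with V_GS = V_G − I_D·R_S = 2.97 − 3.9·I_D.
Substituting gives 28.1·I_D² − 30.2·I_D + 7.57 = 0, with roots I_D = 0.4 or 0.673 mA.
The root I_D = 0.673 mA gives V_GS = 0.347 V ≤ V_t, so take I_D = 0.4 mA.
Then V_GS = 1.41 V and V_DS = V_DD − I_D(R_D+R_S) = 11 − 0.4×4.58 = 9.17 V.
Saturation requires V_DS ≥ V_GS − V_t = 0.465 V; 9.17 ≥ 0.465 ✓.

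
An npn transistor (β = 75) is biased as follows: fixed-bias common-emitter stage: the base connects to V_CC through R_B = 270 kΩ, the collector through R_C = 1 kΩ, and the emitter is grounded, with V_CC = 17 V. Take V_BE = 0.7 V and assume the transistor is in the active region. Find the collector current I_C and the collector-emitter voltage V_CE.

I_C ≈ 4.5 mA, V_CE ≈ 12 V

Base loop: V_CC = I_B·R_B + V_BE, so I_B = (17 − 0.7)/270 kΩ = 0.0604 mA.
In the active region I_C = β·I_B = 75 × 0.0604 = 4.53 mA.
Collector loop: V_CE = V_CC − I_C·R_C = 17 − 4.53×1 = 12.5 V.
Since V_CE = 12.5 V > V_CE(sat) ≈ 0.2 V, the transistor is in the active region as assumed.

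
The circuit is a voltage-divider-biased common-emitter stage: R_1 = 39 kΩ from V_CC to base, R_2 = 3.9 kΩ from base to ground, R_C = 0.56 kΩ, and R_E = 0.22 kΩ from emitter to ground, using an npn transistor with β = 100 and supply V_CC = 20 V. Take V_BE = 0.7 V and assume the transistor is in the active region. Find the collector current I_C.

I_C ≈ 4.3 mA

Thevenize the base divider: V_Th = V_CC·R_2/(R_1+R_2) = 20×3.9/42.9 = 1.82 V, R_Th = R_1‖R_2 = 3.55 kΩ.
Base-emitter loop: V_Th = I_B·R_Th + V_BE + (β+1)I_B·R_E, so I_B = (1.82 − 0.7) / (3.55 + 101×0.22) = 0.0434 mA.
I_C = β·I_B = 100×0.0434 = 4.34 mA, and I_E = (β+1)I_B = 4.38 mA.
V_CE = V_CC − I_C·R_C − I_E·R_E = 20 − 4.34×0.56 − 4.38×0.22 = 16.6 V.
V_CE = 16.6 V > 0.2 V confirms active-region operation.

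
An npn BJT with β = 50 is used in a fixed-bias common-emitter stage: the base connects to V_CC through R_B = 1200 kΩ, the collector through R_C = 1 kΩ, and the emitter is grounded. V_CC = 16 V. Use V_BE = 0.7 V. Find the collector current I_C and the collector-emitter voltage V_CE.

Base loop: V_CC = I_B·R_B + V_BE, so I_B = (16 − 0.7)/1200 kΩ = 0.0128 mA.
In the active region I_C = β·I_B = 50 × 0.0128 = 0.638 mA.
Collector loop: V_CE = V_CC − I_C·R_C = 16 − 0.638×1 = 15.4 V.
Since V_CE = 15.4 V > V_CE(sat) ≈ 0.2 V, the transistor is in the active region as assumed.

I_C ≈ 0.64 mA, V_CE ≈ 15 V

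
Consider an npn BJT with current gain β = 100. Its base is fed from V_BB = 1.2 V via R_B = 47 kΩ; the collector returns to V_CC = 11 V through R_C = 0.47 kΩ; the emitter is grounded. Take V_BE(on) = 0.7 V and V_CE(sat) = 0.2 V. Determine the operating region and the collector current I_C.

Assume active. Base-emitter loop: I_B = (V_BB − V_BE)/R_B = (1.2 − 0.7)/47 = 0.0106 mA.
I_C = β·I_B = 100×0.0106 = 1.06 mA.
V_CE = V_CC − I_C·R_C = 11 − 1.06×0.47 = 10.5 V > V_CE(sat), so the active-region assumption holds.

active; I_C ≈ 1.1 mA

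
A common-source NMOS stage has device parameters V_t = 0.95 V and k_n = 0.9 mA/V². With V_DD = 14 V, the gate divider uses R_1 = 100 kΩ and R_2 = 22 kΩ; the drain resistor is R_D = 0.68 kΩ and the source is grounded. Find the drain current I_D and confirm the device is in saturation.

I_D ≈ 1.1 mA

V_G = V_DD·R_2/(R_1+R_2) = 14×22/122 = 2.52 V. With the source grounded, V_GS = V_G = 2.52 V.
Assume saturation: I_D = (k_n/2)(V_GS − V_t)² = (0.9/2)×(2.52 − 0.95)² = 0.45×1.57² = 1.12 mA.
V_DS = V_DD − I_D·R_D = 14 − 1.12×0.68 = 13.2 V.
Saturation requires V_DS ≥ V_GS − V_t = 1.57 V; 13.2 ≥ 1.57 ✓.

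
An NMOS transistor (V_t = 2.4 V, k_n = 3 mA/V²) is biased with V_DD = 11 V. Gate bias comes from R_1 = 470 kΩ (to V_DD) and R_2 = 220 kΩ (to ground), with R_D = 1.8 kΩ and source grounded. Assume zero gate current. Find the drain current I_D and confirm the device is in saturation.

V_G = V_DD·R_2/(R_1+R_2) = 11×220/690 = 3.51 V. With the source grounded, V_GS = V_G = 3.51 V.
Assume saturation: I_D = (k_n/2)(V_GS − V_t)² = (3/2)×(3.51 − 2.4)² = 1.5×1.11² = 1.84 mA.
V_DS = V_DD − I_D·R_D = 11 − 1.84×1.8 = 7.69 V.
Saturation requires V_DS ≥ V_GS − V_t = 1.11 V; 7.69 ≥ 1.11 ✓.

I_D ≈ 1.8 mA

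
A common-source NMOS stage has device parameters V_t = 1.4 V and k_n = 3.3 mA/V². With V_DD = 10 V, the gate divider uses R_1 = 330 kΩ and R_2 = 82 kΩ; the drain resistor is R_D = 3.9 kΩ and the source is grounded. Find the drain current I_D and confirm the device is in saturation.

I_D ≈ 0.57 mA

V_G = V_DD·R_2/(R_1+R_2) = 10×82/412 = 1.99 V. With the source grounded, V_GS = V_G = 1.99 V.
Assume saturation: I_D = (k_n/2)(V_GS − V_t)² = (3.3/2)×(1.99 − 1.4)² = 1.65×0.59² = 0.575 mA.
V_DS = V_DD − I_D·R_D = 10 − 0.575×3.9 = 7.76 V.
Saturation requires V_DS ≥ V_GS − V_t = 0.59 V; 7.76 ≥ 0.59 ✓.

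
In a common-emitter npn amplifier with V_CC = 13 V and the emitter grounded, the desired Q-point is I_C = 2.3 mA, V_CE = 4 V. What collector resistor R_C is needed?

R_C ≈ 3.9 kΩ

Collector loop: V_CC = I_C·R_C + V_CE.
R_C = (V_CC − V_CE)/I_C = (13 − 4)/2.3 = 3.91 kΩ.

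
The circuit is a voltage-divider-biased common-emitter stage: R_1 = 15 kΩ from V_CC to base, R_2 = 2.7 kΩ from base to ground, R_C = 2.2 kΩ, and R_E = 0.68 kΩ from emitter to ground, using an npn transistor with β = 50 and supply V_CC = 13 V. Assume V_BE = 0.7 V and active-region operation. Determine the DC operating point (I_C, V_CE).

Thevenize the base divider: V_Th = V_CC·R_2/(R_1+R_2) = 13×2.7/17.7 = 1.98 V, R_Th = R_1‖R_2 = 2.29 kΩ.
Base-emitter loop: V_Th = I_B·R_Th + V_BE + (β+1)I_B·R_E, so I_B = (1.98 − 0.7) / (2.29 + 51×0.68) = 0.0347 mA.
I_C = β·I_B = 50×0.0347 = 1.74 mA, and I_E = (β+1)I_B = 1.77 mA.
V_CE = V_CC − I_C·R_C − I_E·R_E = 13 − 1.74×2.2 − 1.77×0.68 = 7.98 V.
V_CE = 7.98 V > 0.2 V confirms active-region operation.

I_C ≈ 1.7 mA, V_CE ≈ 8 V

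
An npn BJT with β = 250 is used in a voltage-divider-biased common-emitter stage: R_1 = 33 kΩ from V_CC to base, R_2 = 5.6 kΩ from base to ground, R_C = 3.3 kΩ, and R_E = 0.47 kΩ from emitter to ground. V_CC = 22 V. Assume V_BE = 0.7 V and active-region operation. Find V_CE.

V_CE ≈ 2.9 V

Thevenize the base divider: V_Th = V_CC·R_2/(R_1+R_2) = 22×5.6/38.6 = 3.19 V, R_Th = R_1‖R_2 = 4.79 kΩ.
Base-emitter loop: V_Th = I_B·R_Th + V_BE + (β+1)I_B·R_E, so I_B = (3.19 − 0.7) / (4.79 + 251×0.47) = 0.0203 mA.
I_C = β·I_B = 250×0.0203 = 5.07 mA, and I_E = (β+1)I_B = 5.09 mA.
V_CE = V_CC − I_C·R_C − I_E·R_E = 22 − 5.07×3.3 − 5.09×0.47 = 2.86 V.
V_CE = 2.86 V > 0.2 V confirms active-region operation.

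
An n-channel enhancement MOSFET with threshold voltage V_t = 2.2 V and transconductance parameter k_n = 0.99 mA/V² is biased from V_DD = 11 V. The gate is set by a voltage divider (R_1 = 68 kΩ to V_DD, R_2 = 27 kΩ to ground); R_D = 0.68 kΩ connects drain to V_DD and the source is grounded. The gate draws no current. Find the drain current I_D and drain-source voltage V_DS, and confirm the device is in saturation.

V_G = V_DD·R_2/(R_1+R_2) = 11×27/95 = 3.13 V. With the source grounded, V_GS = V_G = 3.13 V.
Assume saturation: I_D = (k_n/2)(V_GS − V_t)² = (0.99/2)×(3.13 − 2.2)² = 0.495×0.926² = 0.425 mA.
V_DS = V_DD − I_D·R_D = 11 − 0.425×0.68 = 10.7 V.
Saturation requires V_DS ≥ V_GS − V_t = 0.926 V; 10.7 ≥ 0.926 ✓.

I_D ≈ 0.42 mA, V_DS ≈ 11 V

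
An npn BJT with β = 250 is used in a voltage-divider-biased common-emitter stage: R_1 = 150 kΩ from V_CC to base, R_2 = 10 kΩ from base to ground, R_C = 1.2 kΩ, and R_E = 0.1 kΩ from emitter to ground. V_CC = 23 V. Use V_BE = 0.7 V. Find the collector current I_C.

I_C ≈ 5.3 mA

Thevenize the base divider: V_Th = V_CC·R_2/(R_1+R_2) = 23×10/160 = 1.44 V, R_Th = R_1‖R_2 = 9.38 kΩ.
Base-emitter loop: V_Th = I_B·R_Th + V_BE + (β+1)I_B·R_E, so I_B = (1.44 − 0.7) / (9.38 + 251×0.1) = 0.0214 mA.
I_C = β·I_B = 250×0.0214 = 5.35 mA, and I_E = (β+1)I_B = 5.37 mA.
V_CE = V_CC − I_C·R_C − I_E·R_E = 23 − 5.35×1.2 − 5.37×0.1 = 16 V.
V_CE = 16 V > 0.2 V confirms active-region operation.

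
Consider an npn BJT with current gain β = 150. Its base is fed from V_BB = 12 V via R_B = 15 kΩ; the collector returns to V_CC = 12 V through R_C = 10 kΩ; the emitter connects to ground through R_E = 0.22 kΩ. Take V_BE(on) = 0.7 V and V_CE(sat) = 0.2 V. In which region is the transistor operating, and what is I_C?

Assume active: I_B = (12 − 0.7)/(15 + 151×0.22) = 0.234 mA, I_C = β·I_B = 35.2 mA.
Then V_CE = 12 − 35.2×10 − 35.4×0.22 = -347 V < 0.2 V — the active assumption fails.
Re-solve with V_CE = 0.2 V. KCL at the emitter: V_E/R_E = (V_BB−0.7−V_E)/R_B + (V_CC−0.2−V_E)/R_C, giving V_E = 0.41 V.
I_C = (V_CC − 0.2 − V_E)/R_C = (11.8 − 0.41)/10 = 1.14 mA.
Check: I_B = (11.3 − 0.41)/15 = 0.726 mA, and β·I_B = 109 mA > I_C, confirming saturation.

saturation; I_C ≈ 1.1 mA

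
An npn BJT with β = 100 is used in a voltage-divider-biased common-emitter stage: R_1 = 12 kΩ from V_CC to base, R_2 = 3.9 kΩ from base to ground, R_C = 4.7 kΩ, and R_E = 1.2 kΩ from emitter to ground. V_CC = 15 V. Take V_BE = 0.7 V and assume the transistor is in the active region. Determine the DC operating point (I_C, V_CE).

Thevenize the base divider: V_Th = V_CC·R_2/(R_1+R_2) = 15×3.9/15.9 = 3.68 V, R_Th = R_1‖R_2 = 2.94 kΩ.
Base-emitter loop: V_Th = I_B·R_Th + V_BE + (β+1)I_B·R_E, so I_B = (3.68 − 0.7) / (2.94 + 101×1.2) = 0.024 mA.
I_C = β·I_B = 100×0.024 = 2.4 mA, and I_E = (β+1)I_B = 2.42 mA.
V_CE = V_CC − I_C·R_C − I_E·R_E = 15 − 2.4×4.7 − 2.42×1.2 = 0.812 V.
V_CE = 0.812 V > 0.2 V confirms active-region operation.

I_C ≈ 2.4 mA, V_CE ≈ 0.81 V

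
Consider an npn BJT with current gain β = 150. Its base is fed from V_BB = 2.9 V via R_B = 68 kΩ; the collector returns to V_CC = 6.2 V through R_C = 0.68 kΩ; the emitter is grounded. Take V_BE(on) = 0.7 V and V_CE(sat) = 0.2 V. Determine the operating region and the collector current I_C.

active; I_C ≈ 4.9 mA

Assume active. Base-emitter loop: I_B = (V_BB − V_BE)/R_B = (2.9 − 0.7)/68 = 0.0324 mA.
I_C = β·I_B = 150×0.0324 = 4.85 mA.
V_CE = V_CC − I_C·R_C = 6.2 − 4.85×0.68 = 2.9 V > V_CE(sat), so the active-region assumption holds.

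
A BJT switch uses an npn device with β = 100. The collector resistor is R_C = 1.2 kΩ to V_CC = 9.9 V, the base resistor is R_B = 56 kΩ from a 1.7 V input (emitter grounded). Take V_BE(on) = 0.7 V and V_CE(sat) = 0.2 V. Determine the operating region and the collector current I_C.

Assume active. Base-emitter loop: I_B = (V_BB − V_BE)/R_B = (1.7 − 0.7)/56 = 0.0179 mA.
I_C = β·I_B = 100×0.0179 = 1.79 mA.
V_CE = V_CC − I_C·R_C = 9.9 − 1.79×1.2 = 7.76 V > V_CE(sat), so the active-region assumption holds.

active; I_C ≈ 1.8 mA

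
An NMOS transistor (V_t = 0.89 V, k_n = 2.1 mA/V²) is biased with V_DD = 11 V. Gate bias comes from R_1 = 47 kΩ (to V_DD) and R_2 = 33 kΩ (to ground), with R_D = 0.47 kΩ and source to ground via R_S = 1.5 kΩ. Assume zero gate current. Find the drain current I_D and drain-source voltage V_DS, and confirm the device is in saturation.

V_G = V_DD·R_2/(R_1+R_2) = 11×33/80 = 4.54 V.
Assume saturation: I_D = (k_n/2)(V_GS − V_t)² with V_GS = V_G − I_D·R_S = 4.54 − 1.5·I_D.
Substituting gives 2.36·I_D² − 12.5·I_D + 14 = 0, with roots I_D = 1.61 or 3.68 mA.
The root I_D = 3.68 mA gives V_GS = -0.982 V ≤ V_t, so take I_D = 1.61 mA.
Then V_GS = 2.13 V and V_DS = V_DD − I_D(R_D+R_S) = 11 − 1.61×1.97 = 7.83 V.
Saturation requires V_DS ≥ V_GS − V_t = 1.24 V; 7.83 ≥ 1.24 ✓.

I_D ≈ 1.6 mA, V_DS ≈ 7.8 V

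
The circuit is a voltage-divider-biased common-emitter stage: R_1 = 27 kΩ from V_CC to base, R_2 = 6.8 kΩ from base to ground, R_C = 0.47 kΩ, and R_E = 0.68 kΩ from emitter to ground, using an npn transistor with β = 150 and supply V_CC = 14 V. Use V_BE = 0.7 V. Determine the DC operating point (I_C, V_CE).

Thevenize the base divider: V_Th = V_CC·R_2/(R_1+R_2) = 14×6.8/33.8 = 2.82 V, R_Th = R_1‖R_2 = 5.43 kΩ.
Base-emitter loop: V_Th = I_B·R_Th + V_BE + (β+1)I_B·R_E, so I_B = (2.82 − 0.7) / (5.43 + 151×0.68) = 0.0196 mA.
I_C = β·I_B = 150×0.0196 = 2.94 mA, and I_E = (β+1)I_B = 2.96 mA.
V_CE = V_CC − I_C·R_C − I_E·R_E = 14 − 2.94×0.47 − 2.96×0.68 = 10.6 V.
V_CE = 10.6 V > 0.2 V confirms active-region operation.

I_C ≈ 2.9 mA, V_CE ≈ 11 V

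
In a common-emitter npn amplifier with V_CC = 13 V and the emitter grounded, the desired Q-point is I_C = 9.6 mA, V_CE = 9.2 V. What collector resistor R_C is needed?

Collector loop: V_CC = I_C·R_C + V_CE.
R_C = (V_CC − V_CE)/I_C = (13 − 9.2)/9.6 = 0.396 kΩ.

R_C ≈ 0.4 kΩ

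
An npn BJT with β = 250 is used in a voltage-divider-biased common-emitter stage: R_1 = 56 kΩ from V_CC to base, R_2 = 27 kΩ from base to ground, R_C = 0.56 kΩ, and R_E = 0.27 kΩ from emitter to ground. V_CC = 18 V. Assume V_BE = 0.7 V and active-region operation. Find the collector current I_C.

I_C ≈ 15 mA

Thevenize the base divider: V_Th = V_CC·R_2/(R_1+R_2) = 18×27/83 = 5.86 V, R_Th = R_1‖R_2 = 18.2 kΩ.
Base-emitter loop: V_Th = I_B·R_Th + V_BE + (β+1)I_B·R_E, so I_B = (5.86 − 0.7) / (18.2 + 251×0.27) = 0.06 mA.
I_C = β·I_B = 250×0.06 = 15 mA, and I_E = (β+1)I_B = 15 mA.
V_CE = V_CC − I_C·R_C − I_E·R_E = 18 − 15×0.56 − 15×0.27 = 5.54 V.
V_CE = 5.54 V > 0.2 V confirms active-region operation.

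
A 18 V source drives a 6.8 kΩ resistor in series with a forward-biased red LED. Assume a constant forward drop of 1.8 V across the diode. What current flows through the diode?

I ≈ 2.4 mA

KVL around the loop: 18 = V_D + I·R = 1.8 + I × 6.8 kΩ.
So I = (18 − 1.8) / 6.8 kΩ = 16.2 / 6.8 = 2.38 mA.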